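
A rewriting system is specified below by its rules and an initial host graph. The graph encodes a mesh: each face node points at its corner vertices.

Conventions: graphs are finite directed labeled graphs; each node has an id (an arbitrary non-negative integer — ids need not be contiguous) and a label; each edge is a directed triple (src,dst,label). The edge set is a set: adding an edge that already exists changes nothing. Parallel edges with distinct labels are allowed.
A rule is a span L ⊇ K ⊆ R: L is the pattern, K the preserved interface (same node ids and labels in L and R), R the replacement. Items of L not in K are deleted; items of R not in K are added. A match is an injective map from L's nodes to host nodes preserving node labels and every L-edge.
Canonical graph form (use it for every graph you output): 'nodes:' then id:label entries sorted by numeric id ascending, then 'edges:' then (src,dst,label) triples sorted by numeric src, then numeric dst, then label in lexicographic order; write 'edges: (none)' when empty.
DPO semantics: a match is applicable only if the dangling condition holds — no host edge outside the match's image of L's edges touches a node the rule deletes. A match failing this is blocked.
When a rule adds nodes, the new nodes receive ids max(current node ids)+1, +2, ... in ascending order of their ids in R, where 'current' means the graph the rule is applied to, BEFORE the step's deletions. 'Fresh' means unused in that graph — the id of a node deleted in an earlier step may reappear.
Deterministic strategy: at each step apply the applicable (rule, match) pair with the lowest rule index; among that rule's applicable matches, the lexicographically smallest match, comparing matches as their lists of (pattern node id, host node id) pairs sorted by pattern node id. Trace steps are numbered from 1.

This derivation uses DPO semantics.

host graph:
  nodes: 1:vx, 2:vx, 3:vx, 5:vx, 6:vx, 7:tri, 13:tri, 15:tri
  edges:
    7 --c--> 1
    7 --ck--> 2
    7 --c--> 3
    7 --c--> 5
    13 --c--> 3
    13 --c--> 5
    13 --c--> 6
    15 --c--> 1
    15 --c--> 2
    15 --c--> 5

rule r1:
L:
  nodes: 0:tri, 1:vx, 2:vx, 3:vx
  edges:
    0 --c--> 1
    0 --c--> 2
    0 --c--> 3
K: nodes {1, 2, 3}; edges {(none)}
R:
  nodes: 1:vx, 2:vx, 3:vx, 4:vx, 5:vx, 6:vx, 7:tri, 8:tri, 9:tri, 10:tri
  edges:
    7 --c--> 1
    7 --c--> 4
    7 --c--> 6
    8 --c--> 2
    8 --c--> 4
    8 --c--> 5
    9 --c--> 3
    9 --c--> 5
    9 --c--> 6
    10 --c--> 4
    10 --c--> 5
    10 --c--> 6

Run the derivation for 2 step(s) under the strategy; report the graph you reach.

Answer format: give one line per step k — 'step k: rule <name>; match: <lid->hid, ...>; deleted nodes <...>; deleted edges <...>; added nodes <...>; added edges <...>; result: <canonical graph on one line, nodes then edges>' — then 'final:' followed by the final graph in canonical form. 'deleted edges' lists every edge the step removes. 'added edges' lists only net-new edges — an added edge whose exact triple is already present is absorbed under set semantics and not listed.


step 1: rule r1; match: 0->13, 1->3, 2->5, 3->6; deleted nodes 13; deleted edges (13,3,c); (13,5,c); (13,6,c); added nodes 16, 17, 18, 19, 20, 21, 22; added edges (19,3,c); (19,16,c); (19,18,c); (20,5,c); (20,16,c); (20,17,c); (21,6,c); (21,17,c); (21,18,c); (22,16,c); (22,17,c); (22,18,c); result: nodes: 1:vx, 2:vx, 3:vx, 5:vx, 6:vx, 7:tri, 15:tri, 16:vx, 17:vx, 18:vx, 19:tri, 20:tri, 21:tri, 22:tri edges: (7,1,c); (7,2,ck); (7,3,c); (7,5,c); (15,1,c); (15,2,c); (15,5,c); (19,3,c); (19,16,c); (19,18,c); (20,5,c); (20,16,c); (20,17,c); (21,6,c); (21,17,c); (21,18,c); (22,16,c); (22,17,c); (22,18,c)
step 2: rule r1; match: 0->15, 1->1, 2->2, 3->5; deleted nodes 15; deleted edges (15,1,c); (15,2,c); (15,5,c); added nodes 23, 24, 25, 26, 27, 28, 29; added edges (26,1,c); (26,23,c); (26,25,c); (27,2,c); (27,23,c); (27,24,c); (28,5,c); (28,24,c); (28,25,c); (29,23,c); (29,24,c); (29,25,c); result: nodes: 1:vx, 2:vx, 3:vx, 5:vx, 6:vx, 7:tri, 16:vx, 17:vx, 18:vx, 19:tri, 20:tri, 21:tri, 22:tri, 23:vx, 24:vx, 25:vx, 26:tri, 27:tri, 28:tri, 29:tri edges: (7,1,c); (7,2,ck); (7,3,c); (7,5,c); (19,3,c); (19,16,c); (19,18,c); (20,5,c); (20,16,c); (20,17,c); (21,6,c); (21,17,c); (21,18,c); (22,16,c); (22,17,c); (22,18,c); (26,1,c); (26,23,c); (26,25,c); (27,2,c); (27,23,c); (27,24,c); (28,5,c); (28,24,c); (28,25,c); (29,23,c); (29,24,c); (29,25,c)
final:
nodes: 1:vx, 2:vx, 3:vx, 5:vx, 6:vx, 7:tri, 16:vx, 17:vx, 18:vx, 19:tri, 20:tri, 21:tri, 22:tri, 23:vx, 24:vx, 25:vx, 26:tri, 27:tri, 28:tri, 29:tri
edges: (7,1,c); (7,2,ck); (7,3,c); (7,5,c); (19,3,c); (19,16,c); (19,18,c); (20,5,c); (20,16,c); (20,17,c); (21,6,c); (21,17,c); (21,18,c); (22,16,c); (22,17,c); (22,18,c); (26,1,c); (26,23,c); (26,25,c); (27,2,c); (27,23,c); (27,24,c); (28,5,c); (28,24,c); (28,25,c); (29,23,c); (29,24,c); (29,25,c)


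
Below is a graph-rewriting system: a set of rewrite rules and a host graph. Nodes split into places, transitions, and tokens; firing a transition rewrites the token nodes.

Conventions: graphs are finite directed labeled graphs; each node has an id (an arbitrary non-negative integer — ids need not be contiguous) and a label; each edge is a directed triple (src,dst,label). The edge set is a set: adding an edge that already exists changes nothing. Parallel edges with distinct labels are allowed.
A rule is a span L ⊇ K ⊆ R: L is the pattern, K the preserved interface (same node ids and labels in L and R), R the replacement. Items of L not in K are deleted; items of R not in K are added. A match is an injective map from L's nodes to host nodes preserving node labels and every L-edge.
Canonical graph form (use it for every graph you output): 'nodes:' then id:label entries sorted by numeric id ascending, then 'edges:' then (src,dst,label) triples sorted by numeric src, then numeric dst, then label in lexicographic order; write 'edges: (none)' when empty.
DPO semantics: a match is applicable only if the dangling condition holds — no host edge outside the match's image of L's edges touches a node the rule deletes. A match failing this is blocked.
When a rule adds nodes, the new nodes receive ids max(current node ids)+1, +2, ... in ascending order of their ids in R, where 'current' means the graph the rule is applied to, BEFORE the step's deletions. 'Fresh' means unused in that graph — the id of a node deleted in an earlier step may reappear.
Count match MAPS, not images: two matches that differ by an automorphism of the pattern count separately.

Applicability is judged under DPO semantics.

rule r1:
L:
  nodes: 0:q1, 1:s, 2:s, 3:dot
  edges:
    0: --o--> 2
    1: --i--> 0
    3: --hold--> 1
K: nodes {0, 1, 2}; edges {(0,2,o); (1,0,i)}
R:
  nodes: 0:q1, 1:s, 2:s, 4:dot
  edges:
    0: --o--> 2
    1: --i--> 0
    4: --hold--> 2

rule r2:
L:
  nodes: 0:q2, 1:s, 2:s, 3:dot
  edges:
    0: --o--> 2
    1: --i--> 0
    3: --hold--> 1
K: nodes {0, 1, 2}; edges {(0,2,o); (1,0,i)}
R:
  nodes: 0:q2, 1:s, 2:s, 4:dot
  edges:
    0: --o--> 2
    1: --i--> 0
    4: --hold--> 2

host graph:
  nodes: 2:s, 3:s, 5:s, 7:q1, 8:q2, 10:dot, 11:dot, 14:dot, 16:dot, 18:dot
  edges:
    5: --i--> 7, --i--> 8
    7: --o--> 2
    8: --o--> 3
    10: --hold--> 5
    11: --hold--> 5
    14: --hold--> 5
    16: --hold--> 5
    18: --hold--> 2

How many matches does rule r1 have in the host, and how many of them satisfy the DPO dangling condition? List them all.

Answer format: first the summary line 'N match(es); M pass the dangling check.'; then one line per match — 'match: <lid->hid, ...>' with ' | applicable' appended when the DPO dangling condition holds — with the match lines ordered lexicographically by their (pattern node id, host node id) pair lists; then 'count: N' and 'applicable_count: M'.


4 match(es); 4 pass the dangling check.
match: 0->7, 1->5, 2->2, 3->10 | applicable
match: 0->7, 1->5, 2->2, 3->11 | applicable
match: 0->7, 1->5, 2->2, 3->14 | applicable
match: 0->7, 1->5, 2->2, 3->16 | applicable
count: 4
applicable_count: 4


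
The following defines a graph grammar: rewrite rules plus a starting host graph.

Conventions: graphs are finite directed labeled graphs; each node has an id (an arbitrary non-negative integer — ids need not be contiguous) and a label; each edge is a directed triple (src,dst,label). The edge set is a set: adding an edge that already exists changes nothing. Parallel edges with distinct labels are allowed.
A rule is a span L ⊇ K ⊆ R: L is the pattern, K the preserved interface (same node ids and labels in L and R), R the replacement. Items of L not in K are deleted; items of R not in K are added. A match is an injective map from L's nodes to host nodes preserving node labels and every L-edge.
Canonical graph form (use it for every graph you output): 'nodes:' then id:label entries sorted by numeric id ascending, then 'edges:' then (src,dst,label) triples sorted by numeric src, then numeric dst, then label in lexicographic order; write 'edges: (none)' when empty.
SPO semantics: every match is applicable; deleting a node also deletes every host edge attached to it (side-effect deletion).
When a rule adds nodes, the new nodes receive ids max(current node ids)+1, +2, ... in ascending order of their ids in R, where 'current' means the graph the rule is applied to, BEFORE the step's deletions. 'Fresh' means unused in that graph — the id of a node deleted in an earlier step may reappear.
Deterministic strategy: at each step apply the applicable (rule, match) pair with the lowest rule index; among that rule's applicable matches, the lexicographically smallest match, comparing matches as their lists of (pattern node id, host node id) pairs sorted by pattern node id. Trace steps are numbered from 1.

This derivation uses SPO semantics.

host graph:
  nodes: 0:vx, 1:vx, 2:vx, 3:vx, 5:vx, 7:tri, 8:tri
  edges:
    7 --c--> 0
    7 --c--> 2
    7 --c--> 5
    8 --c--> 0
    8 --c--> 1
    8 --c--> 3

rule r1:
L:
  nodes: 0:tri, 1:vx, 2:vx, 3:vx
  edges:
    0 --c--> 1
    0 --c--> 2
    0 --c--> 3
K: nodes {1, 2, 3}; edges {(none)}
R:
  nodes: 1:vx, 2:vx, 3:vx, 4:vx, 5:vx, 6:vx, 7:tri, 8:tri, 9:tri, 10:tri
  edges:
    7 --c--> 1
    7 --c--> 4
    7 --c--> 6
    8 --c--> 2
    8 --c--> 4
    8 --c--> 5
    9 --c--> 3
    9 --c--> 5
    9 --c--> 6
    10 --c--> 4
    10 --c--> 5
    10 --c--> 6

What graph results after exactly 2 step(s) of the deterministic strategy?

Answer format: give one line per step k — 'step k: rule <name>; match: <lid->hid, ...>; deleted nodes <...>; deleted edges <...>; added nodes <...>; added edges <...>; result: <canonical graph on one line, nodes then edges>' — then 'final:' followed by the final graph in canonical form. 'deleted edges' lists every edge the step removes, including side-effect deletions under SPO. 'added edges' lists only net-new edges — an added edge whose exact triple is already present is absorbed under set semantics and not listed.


step 1: rule r1; match: 0->7, 1->0, 2->2, 3->5; deleted nodes 7; deleted edges (7,0,c); (7,2,c); (7,5,c); added nodes 9, 10, 11, 12, 13, 14, 15; added edges (12,0,c); (12,9,c); (12,11,c); (13,2,c); (13,9,c); (13,10,c); (14,5,c); (14,10,c); (14,11,c); (15,9,c); (15,10,c); (15,11,c); result: nodes: 0:vx, 1:vx, 2:vx, 3:vx, 5:vx, 8:tri, 9:vx, 10:vx, 11:vx, 12:tri, 13:tri, 14:tri, 15:tri edges: (8,0,c); (8,1,c); (8,3,c); (12,0,c); (12,9,c); (12,11,c); (13,2,c); (13,9,c); (13,10,c); (14,5,c); (14,10,c); (14,11,c); (15,9,c); (15,10,c); (15,11,c)
step 2: rule r1; match: 0->8, 1->0, 2->1, 3->3; deleted nodes 8; deleted edges (8,0,c); (8,1,c); (8,3,c); added nodes 16, 17, 18, 19, 20, 21, 22; added edges (19,0,c); (19,16,c); (19,18,c); (20,1,c); (20,16,c); (20,17,c); (21,3,c); (21,17,c); (21,18,c); (22,16,c); (22,17,c); (22,18,c); result: nodes: 0:vx, 1:vx, 2:vx, 3:vx, 5:vx, 9:vx, 10:vx, 11:vx, 12:tri, 13:tri, 14:tri, 15:tri, 16:vx, 17:vx, 18:vx, 19:tri, 20:tri, 21:tri, 22:tri edges: (12,0,c); (12,9,c); (12,11,c); (13,2,c); (13,9,c); (13,10,c); (14,5,c); (14,10,c); (14,11,c); (15,9,c); (15,10,c); (15,11,c); (19,0,c); (19,16,c); (19,18,c); (20,1,c); (20,16,c); (20,17,c); (21,3,c); (21,17,c); (21,18,c); (22,16,c); (22,17,c); (22,18,c)
final:
nodes: 0:vx, 1:vx, 2:vx, 3:vx, 5:vx, 9:vx, 10:vx, 11:vx, 12:tri, 13:tri, 14:tri, 15:tri, 16:vx, 17:vx, 18:vx, 19:tri, 20:tri, 21:tri, 22:tri
edges: (12,0,c); (12,9,c); (12,11,c); (13,2,c); (13,9,c); (13,10,c); (14,5,c); (14,10,c); (14,11,c); (15,9,c); (15,10,c); (15,11,c); (19,0,c); (19,16,c); (19,18,c); (20,1,c); (20,16,c); (20,17,c); (21,3,c); (21,17,c); (21,18,c); (22,16,c); (22,17,c); (22,18,c)


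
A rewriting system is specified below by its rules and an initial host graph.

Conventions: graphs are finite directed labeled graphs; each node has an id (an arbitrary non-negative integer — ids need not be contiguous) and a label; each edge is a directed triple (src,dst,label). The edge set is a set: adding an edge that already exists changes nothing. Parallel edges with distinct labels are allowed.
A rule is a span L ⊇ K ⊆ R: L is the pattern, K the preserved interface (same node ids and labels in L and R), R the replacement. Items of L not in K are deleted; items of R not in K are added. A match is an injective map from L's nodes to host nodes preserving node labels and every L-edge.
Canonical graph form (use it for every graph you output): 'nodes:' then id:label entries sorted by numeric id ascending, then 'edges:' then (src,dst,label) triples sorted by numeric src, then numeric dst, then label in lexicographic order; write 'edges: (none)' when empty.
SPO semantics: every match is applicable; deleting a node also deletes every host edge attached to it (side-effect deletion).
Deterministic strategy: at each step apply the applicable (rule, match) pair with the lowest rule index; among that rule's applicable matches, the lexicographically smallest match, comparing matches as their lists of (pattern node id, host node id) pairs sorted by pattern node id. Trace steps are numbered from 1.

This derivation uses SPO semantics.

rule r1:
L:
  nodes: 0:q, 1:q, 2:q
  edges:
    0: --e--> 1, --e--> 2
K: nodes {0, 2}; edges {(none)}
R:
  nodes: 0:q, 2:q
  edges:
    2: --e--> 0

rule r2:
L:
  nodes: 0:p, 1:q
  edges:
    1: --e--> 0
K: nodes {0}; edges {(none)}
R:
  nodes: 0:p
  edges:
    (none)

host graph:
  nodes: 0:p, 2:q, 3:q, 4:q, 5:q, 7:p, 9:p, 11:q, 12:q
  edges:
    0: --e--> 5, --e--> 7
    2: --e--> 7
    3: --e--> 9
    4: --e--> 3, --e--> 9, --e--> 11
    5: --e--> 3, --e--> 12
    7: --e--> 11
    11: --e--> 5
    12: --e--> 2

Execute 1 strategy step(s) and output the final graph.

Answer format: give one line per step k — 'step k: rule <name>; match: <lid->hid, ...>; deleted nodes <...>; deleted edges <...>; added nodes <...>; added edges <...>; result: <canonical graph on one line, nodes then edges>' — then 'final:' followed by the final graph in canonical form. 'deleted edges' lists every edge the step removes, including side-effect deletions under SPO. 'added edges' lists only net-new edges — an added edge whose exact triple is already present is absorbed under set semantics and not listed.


step 1: rule r1; match: 0->4, 1->3, 2->11; deleted nodes 3; deleted edges (3,9,e); (4,3,e); (4,11,e); (5,3,e); added nodes (none); added edges (11,4,e); result: nodes: 0:p, 2:q, 4:q, 5:q, 7:p, 9:p, 11:q, 12:q edges: (0,5,e); (0,7,e); (2,7,e); (4,9,e); (5,12,e); (7,11,e); (11,4,e); (11,5,e); (12,2,e)
final:
nodes: 0:p, 2:q, 4:q, 5:q, 7:p, 9:p, 11:q, 12:q
edges: (0,5,e); (0,7,e); (2,7,e); (4,9,e); (5,12,e); (7,11,e); (11,4,e); (11,5,e); (12,2,e)


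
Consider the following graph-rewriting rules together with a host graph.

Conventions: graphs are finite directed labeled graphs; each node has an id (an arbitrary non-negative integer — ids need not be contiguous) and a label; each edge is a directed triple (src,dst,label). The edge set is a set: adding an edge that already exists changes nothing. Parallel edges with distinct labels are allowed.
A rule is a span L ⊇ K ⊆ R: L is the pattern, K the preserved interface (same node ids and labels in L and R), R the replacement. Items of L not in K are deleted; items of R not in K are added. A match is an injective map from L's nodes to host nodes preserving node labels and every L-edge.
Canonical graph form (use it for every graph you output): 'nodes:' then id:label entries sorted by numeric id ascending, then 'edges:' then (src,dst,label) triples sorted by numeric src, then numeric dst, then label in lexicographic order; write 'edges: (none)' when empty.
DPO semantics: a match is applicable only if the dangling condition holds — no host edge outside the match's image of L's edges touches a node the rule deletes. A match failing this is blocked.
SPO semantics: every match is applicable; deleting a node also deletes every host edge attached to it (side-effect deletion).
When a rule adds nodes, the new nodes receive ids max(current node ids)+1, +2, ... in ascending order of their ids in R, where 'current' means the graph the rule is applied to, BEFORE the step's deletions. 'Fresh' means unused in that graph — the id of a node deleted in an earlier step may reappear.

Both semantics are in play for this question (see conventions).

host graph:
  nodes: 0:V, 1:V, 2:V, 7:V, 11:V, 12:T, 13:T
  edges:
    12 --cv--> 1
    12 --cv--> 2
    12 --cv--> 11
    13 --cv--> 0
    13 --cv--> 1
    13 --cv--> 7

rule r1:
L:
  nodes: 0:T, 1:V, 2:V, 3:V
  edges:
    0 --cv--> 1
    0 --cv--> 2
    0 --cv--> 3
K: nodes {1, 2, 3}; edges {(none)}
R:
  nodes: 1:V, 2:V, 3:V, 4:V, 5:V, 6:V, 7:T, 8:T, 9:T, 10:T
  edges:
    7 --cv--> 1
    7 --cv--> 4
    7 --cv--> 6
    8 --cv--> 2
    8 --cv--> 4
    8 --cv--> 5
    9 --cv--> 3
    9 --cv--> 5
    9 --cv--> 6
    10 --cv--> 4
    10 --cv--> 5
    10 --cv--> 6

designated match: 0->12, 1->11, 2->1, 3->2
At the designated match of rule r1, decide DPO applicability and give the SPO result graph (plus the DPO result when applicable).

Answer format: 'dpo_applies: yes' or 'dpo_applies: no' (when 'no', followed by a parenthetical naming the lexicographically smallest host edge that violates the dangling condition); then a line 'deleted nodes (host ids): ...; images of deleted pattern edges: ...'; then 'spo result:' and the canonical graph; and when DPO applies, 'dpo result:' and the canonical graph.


dpo_applies: yes
deleted nodes (host ids): 12; images of deleted pattern edges: (12,1,cv); (12,2,cv); (12,11,cv)
spo result:
nodes: 0:V, 1:V, 2:V, 7:V, 11:V, 13:T, 14:V, 15:V, 16:V, 17:T, 18:T, 19:T, 20:T
edges: (13,0,cv); (13,1,cv); (13,7,cv); (17,11,cv); (17,14,cv); (17,16,cv); (18,1,cv); (18,14,cv); (18,15,cv); (19,2,cv); (19,15,cv); (19,16,cv); (20,14,cv); (20,15,cv); (20,16,cv)
dpo result:
nodes: 0:V, 1:V, 2:V, 7:V, 11:V, 13:T, 14:V, 15:V, 16:V, 17:T, 18:T, 19:T, 20:T
edges: (13,0,cv); (13,1,cv); (13,7,cv); (17,11,cv); (17,14,cv); (17,16,cv); (18,1,cv); (18,14,cv); (18,15,cv); (19,2,cv); (19,15,cv); (19,16,cv); (20,14,cv); (20,15,cv); (20,16,cv)


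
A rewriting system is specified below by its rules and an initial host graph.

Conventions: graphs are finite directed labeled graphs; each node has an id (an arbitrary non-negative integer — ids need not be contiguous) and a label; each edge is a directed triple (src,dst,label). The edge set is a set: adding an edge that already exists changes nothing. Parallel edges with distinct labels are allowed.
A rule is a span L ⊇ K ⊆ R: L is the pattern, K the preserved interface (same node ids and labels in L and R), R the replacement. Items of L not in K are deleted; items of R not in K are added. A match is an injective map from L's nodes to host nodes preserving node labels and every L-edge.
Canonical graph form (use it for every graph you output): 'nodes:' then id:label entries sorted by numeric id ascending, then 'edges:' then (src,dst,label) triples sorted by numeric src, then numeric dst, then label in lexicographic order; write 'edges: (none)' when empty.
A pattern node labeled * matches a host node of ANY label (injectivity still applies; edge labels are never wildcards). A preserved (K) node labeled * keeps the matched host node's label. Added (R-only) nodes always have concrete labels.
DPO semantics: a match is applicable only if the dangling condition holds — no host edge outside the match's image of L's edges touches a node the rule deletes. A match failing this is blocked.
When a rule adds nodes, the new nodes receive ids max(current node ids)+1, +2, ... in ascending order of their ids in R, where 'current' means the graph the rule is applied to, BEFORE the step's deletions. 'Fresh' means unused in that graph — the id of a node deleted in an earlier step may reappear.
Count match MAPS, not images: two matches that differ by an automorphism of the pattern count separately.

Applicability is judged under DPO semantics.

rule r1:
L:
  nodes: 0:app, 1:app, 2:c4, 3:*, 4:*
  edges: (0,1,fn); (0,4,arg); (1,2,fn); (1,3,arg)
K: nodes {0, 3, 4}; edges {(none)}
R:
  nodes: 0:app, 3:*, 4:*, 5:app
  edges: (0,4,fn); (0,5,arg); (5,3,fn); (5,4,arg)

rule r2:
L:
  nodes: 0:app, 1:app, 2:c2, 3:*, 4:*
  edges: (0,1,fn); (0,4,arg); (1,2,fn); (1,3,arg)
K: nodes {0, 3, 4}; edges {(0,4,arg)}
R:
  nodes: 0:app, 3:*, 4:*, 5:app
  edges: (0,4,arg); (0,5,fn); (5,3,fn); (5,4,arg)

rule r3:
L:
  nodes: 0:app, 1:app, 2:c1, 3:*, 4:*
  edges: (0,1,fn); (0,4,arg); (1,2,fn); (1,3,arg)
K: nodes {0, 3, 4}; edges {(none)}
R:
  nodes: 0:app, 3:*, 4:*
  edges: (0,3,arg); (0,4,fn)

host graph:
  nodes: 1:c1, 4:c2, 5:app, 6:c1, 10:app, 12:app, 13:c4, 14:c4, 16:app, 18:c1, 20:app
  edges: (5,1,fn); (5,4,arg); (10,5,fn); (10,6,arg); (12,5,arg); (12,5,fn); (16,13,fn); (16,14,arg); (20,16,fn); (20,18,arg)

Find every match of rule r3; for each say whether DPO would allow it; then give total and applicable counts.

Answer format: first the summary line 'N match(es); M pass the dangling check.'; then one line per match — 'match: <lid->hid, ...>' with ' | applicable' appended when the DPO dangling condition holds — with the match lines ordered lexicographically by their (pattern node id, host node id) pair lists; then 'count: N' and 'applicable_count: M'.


1 match(es); 0 pass the dangling check.
match: 0->10, 1->5, 2->1, 3->4, 4->6
count: 1
applicable_count: 0


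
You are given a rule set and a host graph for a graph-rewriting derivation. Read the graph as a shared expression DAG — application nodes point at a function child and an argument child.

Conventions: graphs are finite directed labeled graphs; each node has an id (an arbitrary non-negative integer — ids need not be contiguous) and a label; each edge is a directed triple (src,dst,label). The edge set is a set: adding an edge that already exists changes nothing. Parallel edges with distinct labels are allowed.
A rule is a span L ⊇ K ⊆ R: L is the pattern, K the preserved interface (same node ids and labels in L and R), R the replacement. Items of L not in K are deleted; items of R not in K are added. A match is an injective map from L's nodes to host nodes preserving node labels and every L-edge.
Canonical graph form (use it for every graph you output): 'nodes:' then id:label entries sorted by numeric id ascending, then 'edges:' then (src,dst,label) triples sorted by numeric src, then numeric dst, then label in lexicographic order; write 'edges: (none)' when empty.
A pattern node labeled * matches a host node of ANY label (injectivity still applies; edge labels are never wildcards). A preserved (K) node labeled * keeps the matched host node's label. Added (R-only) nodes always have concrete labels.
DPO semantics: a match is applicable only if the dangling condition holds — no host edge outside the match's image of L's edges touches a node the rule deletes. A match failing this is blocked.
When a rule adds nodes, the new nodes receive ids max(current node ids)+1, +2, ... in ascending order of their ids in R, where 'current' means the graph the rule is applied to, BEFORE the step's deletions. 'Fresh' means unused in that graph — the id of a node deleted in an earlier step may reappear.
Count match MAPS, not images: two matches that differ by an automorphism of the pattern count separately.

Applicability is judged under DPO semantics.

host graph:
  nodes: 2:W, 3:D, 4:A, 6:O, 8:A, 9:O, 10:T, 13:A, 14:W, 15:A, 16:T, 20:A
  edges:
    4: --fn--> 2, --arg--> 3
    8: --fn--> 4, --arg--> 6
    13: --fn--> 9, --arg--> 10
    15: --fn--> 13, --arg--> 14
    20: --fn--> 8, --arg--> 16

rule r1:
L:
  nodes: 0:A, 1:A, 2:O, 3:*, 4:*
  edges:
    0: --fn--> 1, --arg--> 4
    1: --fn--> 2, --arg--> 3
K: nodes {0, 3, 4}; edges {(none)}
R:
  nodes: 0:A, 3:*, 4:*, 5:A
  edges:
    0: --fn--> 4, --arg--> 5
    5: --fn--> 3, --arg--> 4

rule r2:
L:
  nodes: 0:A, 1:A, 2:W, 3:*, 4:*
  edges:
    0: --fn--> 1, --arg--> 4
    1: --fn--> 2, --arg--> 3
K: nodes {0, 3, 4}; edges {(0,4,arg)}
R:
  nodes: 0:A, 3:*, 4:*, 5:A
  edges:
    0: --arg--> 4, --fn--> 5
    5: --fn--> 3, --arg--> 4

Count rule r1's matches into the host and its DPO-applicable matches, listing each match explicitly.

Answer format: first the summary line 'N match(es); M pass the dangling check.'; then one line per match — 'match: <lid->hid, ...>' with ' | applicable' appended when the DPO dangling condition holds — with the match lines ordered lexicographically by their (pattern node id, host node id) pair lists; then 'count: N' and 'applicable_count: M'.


1 match(es); 1 pass the dangling check.
match: 0->15, 1->13, 2->9, 3->10, 4->14 | applicable
count: 1
applicable_count: 1


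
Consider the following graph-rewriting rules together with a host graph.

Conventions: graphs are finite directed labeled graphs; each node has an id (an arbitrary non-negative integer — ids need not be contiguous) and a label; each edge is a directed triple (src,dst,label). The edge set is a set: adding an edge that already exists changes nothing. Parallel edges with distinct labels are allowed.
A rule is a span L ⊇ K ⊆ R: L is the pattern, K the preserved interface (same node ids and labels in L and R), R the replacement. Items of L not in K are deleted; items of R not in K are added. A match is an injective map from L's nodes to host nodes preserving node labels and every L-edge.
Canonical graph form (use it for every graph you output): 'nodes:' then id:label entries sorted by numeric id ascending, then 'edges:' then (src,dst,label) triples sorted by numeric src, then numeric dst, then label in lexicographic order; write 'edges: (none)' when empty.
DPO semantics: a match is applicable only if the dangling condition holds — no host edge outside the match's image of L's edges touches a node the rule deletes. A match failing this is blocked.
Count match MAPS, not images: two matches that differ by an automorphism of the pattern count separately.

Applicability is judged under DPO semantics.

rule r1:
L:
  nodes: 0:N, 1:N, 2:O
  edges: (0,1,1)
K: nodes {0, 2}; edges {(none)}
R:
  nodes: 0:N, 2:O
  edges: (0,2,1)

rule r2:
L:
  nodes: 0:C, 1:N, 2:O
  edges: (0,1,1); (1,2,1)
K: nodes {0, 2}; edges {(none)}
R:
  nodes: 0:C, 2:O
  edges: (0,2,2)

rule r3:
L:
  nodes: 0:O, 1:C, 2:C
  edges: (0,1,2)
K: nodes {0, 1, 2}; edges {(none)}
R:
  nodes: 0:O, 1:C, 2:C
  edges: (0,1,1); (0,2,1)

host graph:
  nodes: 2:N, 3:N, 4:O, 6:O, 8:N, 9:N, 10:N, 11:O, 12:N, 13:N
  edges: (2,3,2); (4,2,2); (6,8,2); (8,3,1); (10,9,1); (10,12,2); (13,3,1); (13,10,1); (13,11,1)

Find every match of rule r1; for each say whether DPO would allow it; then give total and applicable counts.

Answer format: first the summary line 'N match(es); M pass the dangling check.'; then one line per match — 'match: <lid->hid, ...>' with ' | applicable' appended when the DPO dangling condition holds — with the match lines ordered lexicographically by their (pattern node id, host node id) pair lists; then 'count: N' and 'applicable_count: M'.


12 match(es); 3 pass the dangling check.
match: 0->8, 1->3, 2->4
match: 0->8, 1->3, 2->6
match: 0->8, 1->3, 2->11
match: 0->10, 1->9, 2->4 | applicable
match: 0->10, 1->9, 2->6 | applicable
match: 0->10, 1->9, 2->11 | applicable
match: 0->13, 1->3, 2->4
match: 0->13, 1->3, 2->6
match: 0->13, 1->3, 2->11
match: 0->13, 1->10, 2->4
match: 0->13, 1->10, 2->6
match: 0->13, 1->10, 2->11
count: 12
applicable_count: 3


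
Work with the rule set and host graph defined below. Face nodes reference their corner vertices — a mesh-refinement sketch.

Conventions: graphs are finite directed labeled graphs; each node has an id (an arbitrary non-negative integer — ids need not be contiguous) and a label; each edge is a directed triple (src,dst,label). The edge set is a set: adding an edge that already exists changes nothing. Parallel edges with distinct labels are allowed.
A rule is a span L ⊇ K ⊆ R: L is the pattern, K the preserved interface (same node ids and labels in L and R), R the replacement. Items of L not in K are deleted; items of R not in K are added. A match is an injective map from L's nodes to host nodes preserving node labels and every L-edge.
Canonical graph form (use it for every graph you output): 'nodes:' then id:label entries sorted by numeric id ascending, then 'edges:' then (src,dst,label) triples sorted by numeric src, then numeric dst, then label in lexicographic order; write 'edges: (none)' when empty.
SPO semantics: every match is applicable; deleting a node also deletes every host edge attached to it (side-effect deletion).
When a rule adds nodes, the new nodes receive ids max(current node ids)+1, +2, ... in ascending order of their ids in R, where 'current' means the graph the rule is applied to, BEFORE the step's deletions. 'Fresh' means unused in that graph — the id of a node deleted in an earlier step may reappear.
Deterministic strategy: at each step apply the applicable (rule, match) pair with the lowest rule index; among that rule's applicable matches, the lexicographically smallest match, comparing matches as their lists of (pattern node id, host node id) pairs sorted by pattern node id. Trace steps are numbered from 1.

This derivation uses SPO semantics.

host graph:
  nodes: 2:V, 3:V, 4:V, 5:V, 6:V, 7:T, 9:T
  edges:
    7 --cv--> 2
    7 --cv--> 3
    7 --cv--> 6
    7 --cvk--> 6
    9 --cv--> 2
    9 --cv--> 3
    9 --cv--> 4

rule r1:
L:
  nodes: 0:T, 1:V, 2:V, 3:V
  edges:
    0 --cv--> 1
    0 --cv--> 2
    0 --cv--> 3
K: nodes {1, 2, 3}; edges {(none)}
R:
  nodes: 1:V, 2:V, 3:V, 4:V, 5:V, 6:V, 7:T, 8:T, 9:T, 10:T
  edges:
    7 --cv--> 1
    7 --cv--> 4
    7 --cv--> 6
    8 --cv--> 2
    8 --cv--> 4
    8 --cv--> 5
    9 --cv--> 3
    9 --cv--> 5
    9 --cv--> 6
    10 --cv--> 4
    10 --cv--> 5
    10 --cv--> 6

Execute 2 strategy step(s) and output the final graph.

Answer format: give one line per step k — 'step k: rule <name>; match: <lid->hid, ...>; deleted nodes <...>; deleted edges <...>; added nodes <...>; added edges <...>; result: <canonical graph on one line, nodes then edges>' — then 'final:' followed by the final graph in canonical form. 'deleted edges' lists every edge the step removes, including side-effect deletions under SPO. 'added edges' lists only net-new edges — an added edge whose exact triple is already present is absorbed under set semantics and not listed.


step 1: rule r1; match: 0->7, 1->2, 2->3, 3->6; deleted nodes 7; deleted edges (7,2,cv); (7,3,cv); (7,6,cv); (7,6,cvk); added nodes 10, 11, 12, 13, 14, 15, 16; added edges (13,2,cv); (13,10,cv); (13,12,cv); (14,3,cv); (14,10,cv); (14,11,cv); (15,6,cv); (15,11,cv); (15,12,cv); (16,10,cv); (16,11,cv); (16,12,cv); result: nodes: 2:V, 3:V, 4:V, 5:V, 6:V, 9:T, 10:V, 11:V, 12:V, 13:T, 14:T, 15:T, 16:T edges: (9,2,cv); (9,3,cv); (9,4,cv); (13,2,cv); (13,10,cv); (13,12,cv); (14,3,cv); (14,10,cv); (14,11,cv); (15,6,cv); (15,11,cv); (15,12,cv); (16,10,cv); (16,11,cv); (16,12,cv)
step 2: rule r1; match: 0->9, 1->2, 2->3, 3->4; deleted nodes 9; deleted edges (9,2,cv); (9,3,cv); (9,4,cv); added nodes 17, 18, 19, 20, 21, 22, 23; added edges (20,2,cv); (20,17,cv); (20,19,cv); (21,3,cv); (21,17,cv); (21,18,cv); (22,4,cv); (22,18,cv); (22,19,cv); (23,17,cv); (23,18,cv); (23,19,cv); result: nodes: 2:V, 3:V, 4:V, 5:V, 6:V, 10:V, 11:V, 12:V, 13:T, 14:T, 15:T, 16:T, 17:V, 18:V, 19:V, 20:T, 21:T, 22:T, 23:T edges: (13,2,cv); (13,10,cv); (13,12,cv); (14,3,cv); (14,10,cv); (14,11,cv); (15,6,cv); (15,11,cv); (15,12,cv); (16,10,cv); (16,11,cv); (16,12,cv); (20,2,cv); (20,17,cv); (20,19,cv); (21,3,cv); (21,17,cv); (21,18,cv); (22,4,cv); (22,18,cv); (22,19,cv); (23,17,cv); (23,18,cv); (23,19,cv)
final:
nodes: 2:V, 3:V, 4:V, 5:V, 6:V, 10:V, 11:V, 12:V, 13:T, 14:T, 15:T, 16:T, 17:V, 18:V, 19:V, 20:T, 21:T, 22:T, 23:T
edges: (13,2,cv); (13,10,cv); (13,12,cv); (14,3,cv); (14,10,cv); (14,11,cv); (15,6,cv); (15,11,cv); (15,12,cv); (16,10,cv); (16,11,cv); (16,12,cv); (20,2,cv); (20,17,cv); (20,19,cv); (21,3,cv); (21,17,cv); (21,18,cv); (22,4,cv); (22,18,cv); (22,19,cv); (23,17,cv); (23,18,cv); (23,19,cv)


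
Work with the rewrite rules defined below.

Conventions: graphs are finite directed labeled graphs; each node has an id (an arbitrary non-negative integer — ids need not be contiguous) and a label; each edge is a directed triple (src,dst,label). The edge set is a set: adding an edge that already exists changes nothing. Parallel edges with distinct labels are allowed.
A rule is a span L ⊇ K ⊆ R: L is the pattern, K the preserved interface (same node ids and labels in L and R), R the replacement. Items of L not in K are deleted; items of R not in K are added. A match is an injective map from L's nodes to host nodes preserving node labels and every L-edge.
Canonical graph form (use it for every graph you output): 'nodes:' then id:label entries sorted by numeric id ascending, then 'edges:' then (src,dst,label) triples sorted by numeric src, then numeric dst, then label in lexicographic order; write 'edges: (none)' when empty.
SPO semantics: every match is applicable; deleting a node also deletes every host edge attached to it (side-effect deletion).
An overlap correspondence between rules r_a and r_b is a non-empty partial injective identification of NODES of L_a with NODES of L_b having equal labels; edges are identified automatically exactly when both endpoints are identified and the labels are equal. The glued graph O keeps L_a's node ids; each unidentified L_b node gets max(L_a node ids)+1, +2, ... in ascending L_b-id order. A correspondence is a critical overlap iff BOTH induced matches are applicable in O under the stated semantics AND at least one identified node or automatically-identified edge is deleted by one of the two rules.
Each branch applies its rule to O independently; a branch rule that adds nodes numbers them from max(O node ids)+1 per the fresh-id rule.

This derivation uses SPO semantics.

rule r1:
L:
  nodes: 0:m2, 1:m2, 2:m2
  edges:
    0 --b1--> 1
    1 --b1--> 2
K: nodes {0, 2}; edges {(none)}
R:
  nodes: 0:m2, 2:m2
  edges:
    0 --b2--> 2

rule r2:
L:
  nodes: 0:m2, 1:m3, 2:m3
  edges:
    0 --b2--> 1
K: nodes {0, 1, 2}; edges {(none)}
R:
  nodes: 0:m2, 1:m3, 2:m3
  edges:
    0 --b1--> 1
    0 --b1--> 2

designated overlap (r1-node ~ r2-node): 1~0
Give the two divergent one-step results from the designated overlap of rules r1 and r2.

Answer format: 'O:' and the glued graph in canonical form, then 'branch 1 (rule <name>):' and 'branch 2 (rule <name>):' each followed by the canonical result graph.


O:
nodes: 0:m2, 1:m2, 2:m2, 3:m3, 4:m3
edges: (0,1,b1); (1,2,b1); (1,3,b2)
branch 1 (rule r1):
nodes: 0:m2, 2:m2, 3:m3, 4:m3
edges: (0,2,b2)
branch 2 (rule r2):
nodes: 0:m2, 1:m2, 2:m2, 3:m3, 4:m3
edges: (0,1,b1); (1,2,b1); (1,3,b1); (1,4,b1)


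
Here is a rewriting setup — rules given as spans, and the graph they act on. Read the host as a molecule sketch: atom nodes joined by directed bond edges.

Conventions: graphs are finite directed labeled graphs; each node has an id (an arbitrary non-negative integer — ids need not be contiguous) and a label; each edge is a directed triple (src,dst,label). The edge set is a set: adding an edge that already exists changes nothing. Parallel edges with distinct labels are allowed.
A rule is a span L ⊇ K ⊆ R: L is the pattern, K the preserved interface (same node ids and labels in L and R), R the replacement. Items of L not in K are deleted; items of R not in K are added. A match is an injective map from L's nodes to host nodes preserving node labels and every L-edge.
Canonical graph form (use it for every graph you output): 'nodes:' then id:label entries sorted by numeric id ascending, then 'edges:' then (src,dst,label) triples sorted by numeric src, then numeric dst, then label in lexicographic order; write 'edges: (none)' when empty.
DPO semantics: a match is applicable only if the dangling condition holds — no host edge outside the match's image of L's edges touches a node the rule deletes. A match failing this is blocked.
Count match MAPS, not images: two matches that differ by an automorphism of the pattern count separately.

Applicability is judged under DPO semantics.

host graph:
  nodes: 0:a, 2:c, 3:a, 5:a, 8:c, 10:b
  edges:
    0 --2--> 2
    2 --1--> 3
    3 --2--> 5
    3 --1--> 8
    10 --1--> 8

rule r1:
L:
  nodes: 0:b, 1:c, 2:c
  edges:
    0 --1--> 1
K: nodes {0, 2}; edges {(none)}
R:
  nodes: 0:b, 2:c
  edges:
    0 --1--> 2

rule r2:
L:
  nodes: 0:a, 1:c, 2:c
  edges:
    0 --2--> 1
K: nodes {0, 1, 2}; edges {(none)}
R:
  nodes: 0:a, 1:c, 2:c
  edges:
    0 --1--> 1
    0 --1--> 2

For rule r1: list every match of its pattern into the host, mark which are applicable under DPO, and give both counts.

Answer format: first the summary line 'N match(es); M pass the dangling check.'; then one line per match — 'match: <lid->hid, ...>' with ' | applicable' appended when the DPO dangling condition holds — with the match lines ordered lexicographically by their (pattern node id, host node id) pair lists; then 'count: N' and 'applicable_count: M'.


1 match(es); 0 pass the dangling check.
match: 0->10, 1->8, 2->2
count: 1
applicable_count: 0


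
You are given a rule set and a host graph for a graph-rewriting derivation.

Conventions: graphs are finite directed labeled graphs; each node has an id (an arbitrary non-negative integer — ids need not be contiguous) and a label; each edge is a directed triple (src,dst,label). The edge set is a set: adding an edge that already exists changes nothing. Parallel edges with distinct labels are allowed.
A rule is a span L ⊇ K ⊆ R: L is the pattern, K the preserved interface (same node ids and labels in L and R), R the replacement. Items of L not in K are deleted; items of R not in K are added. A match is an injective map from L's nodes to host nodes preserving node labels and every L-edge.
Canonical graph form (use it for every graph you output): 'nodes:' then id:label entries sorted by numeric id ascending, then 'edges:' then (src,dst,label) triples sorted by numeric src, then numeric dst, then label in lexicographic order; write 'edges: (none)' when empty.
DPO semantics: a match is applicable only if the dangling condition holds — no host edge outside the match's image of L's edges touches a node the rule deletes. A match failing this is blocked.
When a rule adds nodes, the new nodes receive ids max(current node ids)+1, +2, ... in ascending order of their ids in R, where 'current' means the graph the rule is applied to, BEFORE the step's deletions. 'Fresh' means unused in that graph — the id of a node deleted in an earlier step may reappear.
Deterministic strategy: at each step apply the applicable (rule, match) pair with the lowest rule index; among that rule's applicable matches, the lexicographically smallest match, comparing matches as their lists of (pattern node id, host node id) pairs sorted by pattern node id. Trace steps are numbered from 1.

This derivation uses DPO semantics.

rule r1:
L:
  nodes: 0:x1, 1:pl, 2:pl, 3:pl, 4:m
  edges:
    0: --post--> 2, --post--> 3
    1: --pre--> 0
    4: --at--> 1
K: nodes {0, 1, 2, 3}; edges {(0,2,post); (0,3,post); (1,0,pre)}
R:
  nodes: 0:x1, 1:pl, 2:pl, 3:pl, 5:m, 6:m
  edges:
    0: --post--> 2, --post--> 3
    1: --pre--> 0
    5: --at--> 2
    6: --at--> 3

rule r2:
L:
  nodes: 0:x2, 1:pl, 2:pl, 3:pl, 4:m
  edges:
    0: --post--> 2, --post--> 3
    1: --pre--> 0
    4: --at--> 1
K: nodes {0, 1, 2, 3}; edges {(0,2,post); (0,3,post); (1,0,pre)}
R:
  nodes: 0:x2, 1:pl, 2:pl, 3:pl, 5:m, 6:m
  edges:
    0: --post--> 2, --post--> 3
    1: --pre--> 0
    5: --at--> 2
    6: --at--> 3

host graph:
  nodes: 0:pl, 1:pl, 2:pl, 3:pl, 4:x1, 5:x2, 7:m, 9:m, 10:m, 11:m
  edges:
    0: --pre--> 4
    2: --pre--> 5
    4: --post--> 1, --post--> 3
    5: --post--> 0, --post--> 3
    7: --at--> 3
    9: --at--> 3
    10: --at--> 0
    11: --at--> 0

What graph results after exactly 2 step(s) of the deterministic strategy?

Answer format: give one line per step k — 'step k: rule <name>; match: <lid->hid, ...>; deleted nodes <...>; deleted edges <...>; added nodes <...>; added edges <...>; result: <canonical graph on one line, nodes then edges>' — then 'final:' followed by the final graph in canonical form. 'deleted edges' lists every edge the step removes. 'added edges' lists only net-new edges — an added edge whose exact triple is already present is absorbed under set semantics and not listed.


step 1: rule r1; match: 0->4, 1->0, 2->1, 3->3, 4->10; deleted nodes 10; deleted edges (10,0,at); added nodes 12, 13; added edges (12,1,at); (13,3,at); result: nodes: 0:pl, 1:pl, 2:pl, 3:pl, 4:x1, 5:x2, 7:m, 9:m, 11:m, 12:m, 13:m edges: (0,4,pre); (2,5,pre); (4,1,post); (4,3,post); (5,0,post); (5,3,post); (7,3,at); (9,3,at); (11,0,at); (12,1,at); (13,3,at)
step 2: rule r1; match: 0->4, 1->0, 2->1, 3->3, 4->11; deleted nodes 11; deleted edges (11,0,at); added nodes 14, 15; added edges (14,1,at); (15,3,at); result: nodes: 0:pl, 1:pl, 2:pl, 3:pl, 4:x1, 5:x2, 7:m, 9:m, 12:m, 13:m, 14:m, 15:m edges: (0,4,pre); (2,5,pre); (4,1,post); (4,3,post); (5,0,post); (5,3,post); (7,3,at); (9,3,at); (12,1,at); (13,3,at); (14,1,at); (15,3,at)
final:
nodes: 0:pl, 1:pl, 2:pl, 3:pl, 4:x1, 5:x2, 7:m, 9:m, 12:m, 13:m, 14:m, 15:m
edges: (0,4,pre); (2,5,pre); (4,1,post); (4,3,post); (5,0,post); (5,3,post); (7,3,at); (9,3,at); (12,1,at); (13,3,at); (14,1,at); (15,3,at)
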